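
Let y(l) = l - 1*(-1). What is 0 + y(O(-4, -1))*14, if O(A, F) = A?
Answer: -42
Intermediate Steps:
y(l) = 1 + l (y(l) = l + 1 = 1 + l)
0 + y(O(-4, -1))*14 = 0 + (1 - 4)*14 = 0 - 3*14 = 0 - 42 = -42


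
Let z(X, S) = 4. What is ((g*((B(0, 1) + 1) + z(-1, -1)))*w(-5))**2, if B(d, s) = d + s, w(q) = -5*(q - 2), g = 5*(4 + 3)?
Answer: 54022500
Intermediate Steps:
g = 35 (g = 5*7 = 35)
w(q) = 10 - 5*q (w(q) = -5*(-2 + q) = 10 - 5*q)
((g*((B(0, 1) + 1) + z(-1, -1)))*w(-5))**2 = ((35*(((0 + 1) + 1) + 4))*(10 - 5*(-5)))**2 = ((35*((1 + 1) + 4))*(10 + 25))**2 = ((35*(2 + 4))*35)**2 = ((35*6)*35)**2 = (210*35)**2 = 7350**2 = 54022500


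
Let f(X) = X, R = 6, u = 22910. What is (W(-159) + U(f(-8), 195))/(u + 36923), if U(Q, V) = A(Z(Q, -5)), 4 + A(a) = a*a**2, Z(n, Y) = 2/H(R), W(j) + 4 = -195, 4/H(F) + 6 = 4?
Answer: -204/59833 ≈ -0.0034095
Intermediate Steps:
H(F) = -2 (H(F) = 4/(-6 + 4) = 4/(-2) = 4*(-1/2) = -2)
W(j) = -199 (W(j) = -4 - 195 = -199)
Z(n, Y) = -1 (Z(n, Y) = 2/(-2) = 2*(-1/2) = -1)
A(a) = -4 + a**3 (A(a) = -4 + a*a**2 = -4 + a**3)
U(Q, V) = -5 (U(Q, V) = -4 + (-1)**3 = -4 - 1 = -5)
(W(-159) + U(f(-8), 195))/(u + 36923) = (-199 - 5)/(22910 + 36923) = -204/59833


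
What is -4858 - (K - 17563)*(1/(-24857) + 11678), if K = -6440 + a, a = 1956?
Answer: 6399683396809/24857 ≈ 2.5746e+8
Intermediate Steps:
K = -4484 (K = -6440 + 1956 = -4484)
-4858 - (K - 17563)*(1/(-24857) + 11678) = -4858 - (-4484 - 17563)*(1/(-24857) + 11678) = -4858 - (-22047)*(-1/24857 + 11678) = -4858 - (-22047)*290280045/24857 = -4858 - 1*(-6399804152115/24857) = -4858 + 6399804152115/24857 = 6399683396809/24857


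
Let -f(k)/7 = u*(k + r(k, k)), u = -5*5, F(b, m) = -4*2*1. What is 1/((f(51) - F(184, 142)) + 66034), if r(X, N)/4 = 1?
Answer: 1/75667 ≈ 1.3216e-5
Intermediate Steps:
F(b, m) = -8 (F(b, m) = -8*1 = -8)
r(X, N) = 4 (r(X, N) = 4*1 = 4)
u = -25
f(k) = 700 + 175*k (f(k) = -(-175)*(k + 4) = -(-175)*(4 + k) = -7*(-100 - 25*k) = 700 + 175*k)
1/((f(51) - F(184, 142)) + 66034) = 1/(((700 + 175*51) - 1*(-8)) + 66034) = 1/(((700 + 8925) + 8) + 66034) = 1/((9625 + 8) + 66034) = 1/(9633 + 66034) = 1/75667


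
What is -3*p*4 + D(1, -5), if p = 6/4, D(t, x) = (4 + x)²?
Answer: -17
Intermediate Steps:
p = 3/2 (p = 6*(¼) = 3/2 ≈ 1.5000)
-3*p*4 + D(1, -5) = -3*3/2*4 + (4 - 5)² = -9/2*4 + (-1)² = -18 + 1 = -17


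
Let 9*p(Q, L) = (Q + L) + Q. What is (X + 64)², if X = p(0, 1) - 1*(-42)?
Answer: 912025/81 ≈ 11260.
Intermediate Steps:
p(Q, L) = L/9 + 2*Q/9 (p(Q, L) = ((Q + L) + Q)/9 = ((L + Q) + Q)/9 = (L + 2*Q)/9 = L/9 + 2*Q/9)
X = 379/9 (X = ((⅑)*1 + (2/9)*0) - 1*(-42) = (⅑ + 0) + 42 = ⅑ + 42 = 379/9 ≈ 42.111)
(X + 64)² = (379/9 + 64)² = (955/9)² = 912025/81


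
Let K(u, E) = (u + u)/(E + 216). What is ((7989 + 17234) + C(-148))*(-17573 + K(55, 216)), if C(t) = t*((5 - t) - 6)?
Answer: -13159736971/216 ≈ -6.0925e+7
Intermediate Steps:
K(u, E) = 2*u/(216 + E) (K(u, E) = (2*u)/(216 + E) = 2*u/(216 + E))
C(t) = t*(-1 - t)
((7989 + 17234) + C(-148))*(-17573 + K(55, 216)) = ((7989 + 17234) - 1*(-148)*(1 - 148))*(-17573 + 2*55/(216 + 216)) = (25223 - 1*(-148)*(-147))*(-17573 + 2*55/432) = (25223 - 21756)*(-17573 + 2*55*(1/432)) = 3467*(-17573 + 55/216) = 3467*(-3795713/216) = -13159736971/216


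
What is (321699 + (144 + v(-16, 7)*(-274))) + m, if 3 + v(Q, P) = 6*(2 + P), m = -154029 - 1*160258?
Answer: -6418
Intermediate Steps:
m = -314287 (m = -154029 - 160258 = -314287)
v(Q, P) = 9 + 6*P (v(Q, P) = -3 + 6*(2 + P) = -3 + (12 + 6*P) = 9 + 6*P)
(321699 + (144 + v(-16, 7)*(-274))) + m = (321699 + (144 + (9 + 6*7)*(-274))) - 314287 = (321699 + (144 + (9 + 42)*(-274))) - 314287 = (321699 + (144 + 51*(-274))) - 314287 = (321699 + (144 - 13974)) - 314287 = (321699 - 13830) - 314287 = 307869 - 314287 = -6418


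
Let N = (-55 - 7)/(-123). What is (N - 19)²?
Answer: 5175625/15129 ≈ 342.10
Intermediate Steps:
N = 62/123 (N = -62*(-1/123) = 62/123 ≈ 0.50406)
(N - 19)² = (62/123 - 19)² = (-2275/123)² = 5175625/15129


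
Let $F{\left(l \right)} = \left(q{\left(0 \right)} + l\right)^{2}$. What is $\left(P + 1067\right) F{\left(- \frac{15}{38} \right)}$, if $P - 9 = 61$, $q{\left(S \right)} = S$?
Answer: $\frac{255825}{1444} \approx 177.16$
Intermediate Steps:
$P = 70$ ($P = 9 + 61 = 70$)
$F{\left(l \right)} = l^{2}$ ($F{\left(l \right)} = \left(0 + l\right)^{2} = l^{2}$)
$\left(P + 1067\right) F{\left(- \frac{15}{38} \right)} = \left(70 + 1067\right) \left(- \frac{15}{38}\right)^{2} = 1137 \left(\left(-15\right) \frac{1}{38}\right)^{2} = 1137 \left(- \frac{15}{38}\right)^{2} = 1137 \cdot \frac{225}{1444} = \frac{255825}{1444}$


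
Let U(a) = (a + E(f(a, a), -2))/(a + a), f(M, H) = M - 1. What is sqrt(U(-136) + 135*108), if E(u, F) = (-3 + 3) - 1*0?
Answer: 11*sqrt(482)/2 ≈ 120.75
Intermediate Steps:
f(M, H) = -1 + M
E(u, F) = 0 (E(u, F) = 0 + 0 = 0)
U(a) = 1/2 (U(a) = (a + 0)/(a + a) = a/((2*a)) = a*(1/(2*a)) = 1/2)
sqrt(U(-136) + 135*108) = sqrt(1/2 + 135*108) = sqrt(1/2 + 14580) = sqrt(29161/2) = 11*sqrt(482)/2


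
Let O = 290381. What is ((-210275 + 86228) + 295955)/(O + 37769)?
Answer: 85954/164075 ≈ 0.52387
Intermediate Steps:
((-210275 + 86228) + 295955)/(O + 37769) = ((-210275 + 86228) + 295955)/(290381 + 37769) = (-124047 + 295955)/328150 = 171908*(1/328150) = 85954/164075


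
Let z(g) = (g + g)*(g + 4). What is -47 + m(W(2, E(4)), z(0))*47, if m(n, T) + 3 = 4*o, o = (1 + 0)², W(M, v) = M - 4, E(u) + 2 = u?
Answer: 0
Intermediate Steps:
z(g) = 2*g*(4 + g) (z(g) = (2*g)*(4 + g) = 2*g*(4 + g))
E(u) = -2 + u
W(M, v) = -4 + M
o = 1 (o = 1² = 1)
m(n, T) = 1 (m(n, T) = -3 + 4*1 = -3 + 4 = 1)
-47 + m(W(2, E(4)), z(0))*47 = -47 + 1*47 = -47 + 47 = 0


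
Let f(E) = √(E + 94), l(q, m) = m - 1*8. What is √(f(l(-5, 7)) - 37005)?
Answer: √(-37005 + √93) ≈ 192.34*I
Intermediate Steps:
l(q, m) = -8 + m (l(q, m) = m - 8 = -8 + m)
f(E) = √(94 + E)
√(f(l(-5, 7)) - 37005) = √(√(94 + (-8 + 7)) - 37005) = √(√(94 - 1) - 37005) = √(√93 - 37005) = √(-37005 + √93)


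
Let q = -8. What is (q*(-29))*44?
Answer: 10208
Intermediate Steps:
(q*(-29))*44 = -8*(-29)*44 = 232*44 = 10208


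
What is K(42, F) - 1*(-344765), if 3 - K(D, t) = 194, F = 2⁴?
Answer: 344574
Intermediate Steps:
F = 16
K(D, t) = -191 (K(D, t) = 3 - 1*194 = 3 - 194 = -191)
K(42, F) - 1*(-344765) = -191 - 1*(-344765) = -191 + 344765 = 344574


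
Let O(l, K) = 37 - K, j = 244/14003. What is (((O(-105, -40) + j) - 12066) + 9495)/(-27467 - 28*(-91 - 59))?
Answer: 34923238/325807801 ≈ 0.10719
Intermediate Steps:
j = 244/14003 (j = 244*(1/14003) = 244/14003 ≈ 0.017425)
(((O(-105, -40) + j) - 12066) + 9495)/(-27467 - 28*(-91 - 59)) = ((((37 - 1*(-40)) + 244/14003) - 12066) + 9495)/(-27467 - 28*(-91 - 59)) = ((((37 + 40) + 244/14003) - 12066) + 9495)/(-27467 - 28*(-150)) = (((77 + 244/14003) - 12066) + 9495)/(-27467 + 4200) = ((1078475/14003 - 12066) + 9495)/(-23267) = (-167881723/14003 + 9495)*(-1/23267) = -34923238/14003*(-1/23267) = 34923238/325807801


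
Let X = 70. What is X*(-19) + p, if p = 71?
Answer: -1259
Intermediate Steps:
X*(-19) + p = 70*(-19) + 71 = -1330 + 71 = -1259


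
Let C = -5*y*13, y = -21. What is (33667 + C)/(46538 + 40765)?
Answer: 35032/87303 ≈ 0.40127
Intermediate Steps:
C = 1365 (C = -5*(-21)*13 = 105*13 = 1365)
(33667 + C)/(46538 + 40765) = (33667 + 1365)/(46538 + 40765) = 35032/87303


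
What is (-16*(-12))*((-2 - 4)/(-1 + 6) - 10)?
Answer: -10752/5 ≈ -2150.4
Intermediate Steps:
(-16*(-12))*((-2 - 4)/(-1 + 6) - 10) = 192*(-6/5 - 10) = 192*(-56/5) = -10752/5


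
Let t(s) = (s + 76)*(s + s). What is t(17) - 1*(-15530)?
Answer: 18692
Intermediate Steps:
t(s) = 2*s*(76 + s) (t(s) = (76 + s)*(2*s) = 2*s*(76 + s))
t(17) - 1*(-15530) = 2*17*(76 + 17) - 1*(-15530) = 2*17*93 + 15530 = 3162 + 15530 = 18692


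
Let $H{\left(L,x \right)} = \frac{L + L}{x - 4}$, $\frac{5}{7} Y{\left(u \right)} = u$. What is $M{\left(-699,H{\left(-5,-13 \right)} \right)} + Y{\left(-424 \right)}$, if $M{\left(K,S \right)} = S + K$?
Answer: $- \frac{109821}{85} \approx -1292.0$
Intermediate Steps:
$Y{\left(u \right)} = \frac{7 u}{5}$
$H{\left(L,x \right)} = \frac{2 L}{-4 + x}$
$M{\left(K,S \right)} = K + S$
$M{\left(-699,H{\left(-5,-13 \right)} \right)} + Y{\left(-424 \right)} = \left(-699 + 2 \left(-5\right) \frac{1}{-4 - 13}\right) + \frac{7}{5} \left(-424\right) = \left(-699 + 2 \left(-5\right) \frac{1}{-17}\right) - \frac{2968}{5} = \left(-699 + 2 \left(-5\right) \left(- \frac{1}{17}\right)\right) - \frac{2968}{5} = \left(-699 + \frac{10}{17}\right) - \frac{2968}{5} = - \frac{11873}{17} - \frac{2968}{5} = - \frac{109821}{85}$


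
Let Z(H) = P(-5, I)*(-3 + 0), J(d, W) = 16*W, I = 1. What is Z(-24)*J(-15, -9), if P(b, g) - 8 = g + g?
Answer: 4320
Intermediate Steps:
P(b, g) = 8 + 2*g (P(b, g) = 8 + (g + g) = 8 + 2*g)
Z(H) = -30 (Z(H) = (8 + 2*1)*(-3 + 0) = (8 + 2)*(-3) = 10*(-3) = -30)
Z(-24)*J(-15, -9) = -480*(-9) = -30*(-144) = 4320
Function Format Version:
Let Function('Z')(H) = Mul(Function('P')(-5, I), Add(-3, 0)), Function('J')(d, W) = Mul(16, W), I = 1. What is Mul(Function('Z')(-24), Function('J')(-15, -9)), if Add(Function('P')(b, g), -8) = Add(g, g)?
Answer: 4320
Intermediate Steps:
Function('P')(b, g) = Add(8, Mul(2, g)) (Function('P')(b, g) = Add(8, Add(g, g)) = Add(8, Mul(2, g)))
Function('Z')(H) = -30 (Function('Z')(H) = Mul(Add(8, Mul(2, 1)), Add(-3, 0)) = Mul(Add(8, 2), -3) = Mul(10, -3) = -30)
Mul(Function('Z')(-24), Function('J')(-15, -9)) = Mul(-30, Mul(16, -9)) = Mul(-30, -144) = 4320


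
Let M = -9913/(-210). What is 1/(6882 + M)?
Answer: 210/1455133 ≈ 0.00014432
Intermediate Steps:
M = 9913/210 (M = -9913*(-1/210) = 9913/210 ≈ 47.205)
1/(6882 + M) = 1/(6882 + 9913/210) = 1/(1455133/210) = 210/1455133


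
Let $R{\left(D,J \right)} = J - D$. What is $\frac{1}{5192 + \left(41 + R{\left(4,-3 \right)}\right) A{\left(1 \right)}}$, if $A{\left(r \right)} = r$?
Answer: $\frac{1}{5226} \approx 0.00019135$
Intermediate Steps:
$\frac{1}{5192 + \left(41 + R{\left(4,-3 \right)}\right) A{\left(1 \right)}} = \frac{1}{5192 + \left(41 - 7\right) 1} = \frac{1}{5192 + 34 \cdot 1} = \frac{1}{5192 + 34} = \frac{1}{5226}$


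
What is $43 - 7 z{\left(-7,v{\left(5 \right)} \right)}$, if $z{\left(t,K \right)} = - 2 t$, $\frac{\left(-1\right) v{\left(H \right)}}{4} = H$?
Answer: $-55$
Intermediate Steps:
$v{\left(H \right)} = - 4 H$
$43 - 7 z{\left(-7,v{\left(5 \right)} \right)} = 43 - 7 \left(\left(-2\right) \left(-7\right)\right) = 43 - 98 = -55$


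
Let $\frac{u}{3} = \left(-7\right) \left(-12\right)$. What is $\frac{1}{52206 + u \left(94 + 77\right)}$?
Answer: $\frac{1}{95298} \approx 1.0493 \cdot 10^{-5}$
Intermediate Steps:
$u = 252$ ($u = 3 \left(\left(-7\right) \left(-12\right)\right) = 3 \cdot 84 = 252$)
$\frac{1}{52206 + u \left(94 + 77\right)} = \frac{1}{52206 + 252 \left(94 + 77\right)} = \frac{1}{52206 + 252 \cdot 171} = \frac{1}{52206 + 43092} = \frac{1}{95298}$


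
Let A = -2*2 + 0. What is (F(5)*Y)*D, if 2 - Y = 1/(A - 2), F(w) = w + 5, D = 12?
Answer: 260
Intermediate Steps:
F(w) = 5 + w
A = -4 (A = -4 + 0 = -4)
Y = 13/6 (Y = 2 - 1/(-4 - 2) = 2 - 1/(-6) = 2 - 1*(-1/6) = 2 + 1/6 = 13/6 ≈ 2.1667)
(F(5)*Y)*D = ((5 + 5)*(13/6))*12 = (10*(13/6))*12 = (65/3)*12 = 260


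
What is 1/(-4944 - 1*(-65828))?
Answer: 1/60884 ≈ 1.6425e-5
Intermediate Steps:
1/(-4944 - 1*(-65828)) = 1/(-4944 + 65828) = 1/60884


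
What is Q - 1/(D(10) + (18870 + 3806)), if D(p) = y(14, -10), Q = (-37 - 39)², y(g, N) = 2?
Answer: 130988127/22678 ≈ 5776.0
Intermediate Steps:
Q = 5776 (Q = (-76)² = 5776)
D(p) = 2
Q - 1/(D(10) + (18870 + 3806)) = 5776 - 1/(2 + (18870 + 3806)) = 5776 - 1/(2 + 22676) = 5776 - 1/22678 = 130988127/22678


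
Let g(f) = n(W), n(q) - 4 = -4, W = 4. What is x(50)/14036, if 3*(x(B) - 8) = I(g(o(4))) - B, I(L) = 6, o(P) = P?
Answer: -5/10527 ≈ -0.00047497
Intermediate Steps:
n(q) = 0 (n(q) = 4 - 4 = 0)
g(f) = 0
x(B) = 10 - B/3 (x(B) = 8 + (6 - B)/3 = 8 + (2 - B/3) = 10 - B/3)
x(50)/14036 = (10 - ⅓*50)/14036 = (10 - 50/3)*(1/14036) = -20/3*1/14036 = -5/10527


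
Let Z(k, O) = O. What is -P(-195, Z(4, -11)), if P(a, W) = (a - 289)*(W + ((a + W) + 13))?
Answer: -98736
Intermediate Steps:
P(a, W) = (-289 + a)*(13 + a + 2*W) (P(a, W) = (-289 + a)*(W + ((W + a) + 13)) = (-289 + a)*(W + (13 + W + a)) = (-289 + a)*(13 + a + 2*W))
-P(-195, Z(4, -11)) = -(-3757 + (-195)² - 578*(-11) - 276*(-195) + 2*(-11)*(-195)) = -(-3757 + 38025 + 6358 + 53820 + 4290) = -1*98736 = -98736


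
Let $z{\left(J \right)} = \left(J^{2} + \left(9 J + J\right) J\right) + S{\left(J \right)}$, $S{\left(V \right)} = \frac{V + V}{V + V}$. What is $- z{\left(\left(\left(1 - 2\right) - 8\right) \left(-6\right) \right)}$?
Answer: $-32077$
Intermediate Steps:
$S{\left(V \right)} = 1$ ($S{\left(V \right)} = \frac{2 V}{2 V} = 2 V \frac{1}{2 V} = 1$)
$z{\left(J \right)} = 1 + 11 J^{2}$ ($z{\left(J \right)} = \left(J^{2} + \left(9 J + J\right) J\right) + 1 = \left(J^{2} + 10 J J\right) + 1 = \left(J^{2} + 10 J^{2}\right) + 1 = 11 J^{2} + 1 = 1 + 11 J^{2}$)
$- z{\left(\left(\left(1 - 2\right) - 8\right) \left(-6\right) \right)} = - (1 + 11 \left(\left(\left(1 - 2\right) - 8\right) \left(-6\right)\right)^{2}) = - (1 + 11 \left(\left(-1 - 8\right) \left(-6\right)\right)^{2}) = - (1 + 11 \left(\left(-9\right) \left(-6\right)\right)^{2}) = - (1 + 11 \cdot 54^{2}) = - (1 + 11 \cdot 2916) = - (1 + 32076) = \left(-1\right) 32077 = -32077$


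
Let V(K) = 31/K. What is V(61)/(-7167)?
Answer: -31/437187 ≈ -7.0908e-5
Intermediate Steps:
V(61)/(-7167) = (31/61)/(-7167) = (31*(1/61))*(-1/7167) = (31/61)*(-1/7167) = -31/437187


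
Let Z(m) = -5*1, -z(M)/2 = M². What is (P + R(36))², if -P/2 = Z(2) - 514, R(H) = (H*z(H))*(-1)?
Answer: 8901922500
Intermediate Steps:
z(M) = -2*M²
Z(m) = -5
R(H) = 2*H³ (R(H) = (H*(-2*H²))*(-1) = -2*H³*(-1) = 2*H³)
P = 1038 (P = -2*(-5 - 514) = -2*(-519) = 1038)
(P + R(36))² = (1038 + 2*36³)² = (1038 + 2*46656)² = (1038 + 93312)² = 94350² = 8901922500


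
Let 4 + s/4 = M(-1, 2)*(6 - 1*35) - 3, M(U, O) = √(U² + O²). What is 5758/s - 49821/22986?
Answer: 8187451/31843272 - 83491*√5/8312 ≈ -22.203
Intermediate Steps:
M(U, O) = √(O² + U²)
s = -28 - 116*√5 (s = -16 + 4*(√(2² + (-1)²)*(6 - 1*35) - 3) = -16 + 4*(√(4 + 1)*(6 - 35) - 3) = -16 + 4*(√5*(-29) - 3) = -16 + 4*(-29*√5 - 3) = -16 + 4*(-3 - 29*√5) = -16 + (-12 - 116*√5) = -28 - 116*√5 ≈ -287.38)
5758/s - 49821/22986 = 5758/(-28 - 116*√5) - 49821/22986 = 5758/(-28 - 116*√5) - 49821*1/22986 = 5758/(-28 - 116*√5) - 16607/7662 = -16607/7662 + 5758/(-28 - 116*√5)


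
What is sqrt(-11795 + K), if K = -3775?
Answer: 3*I*sqrt(1730) ≈ 124.78*I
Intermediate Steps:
sqrt(-11795 + K) = sqrt(-11795 - 3775) = sqrt(-15570) = 3*I*sqrt(1730)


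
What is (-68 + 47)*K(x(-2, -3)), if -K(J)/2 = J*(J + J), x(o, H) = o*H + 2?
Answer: 5376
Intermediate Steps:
x(o, H) = 2 + H*o (x(o, H) = H*o + 2 = 2 + H*o)
K(J) = -4*J² (K(J) = -2*J*(J + J) = -2*J*2*J = -4*J²)
(-68 + 47)*K(x(-2, -3)) = (-68 + 47)*(-4*(2 - 3*(-2))²) = -(-84)*(2 + 6)² = -(-84)*8² = -(-84)*64 = -21*(-256) = 5376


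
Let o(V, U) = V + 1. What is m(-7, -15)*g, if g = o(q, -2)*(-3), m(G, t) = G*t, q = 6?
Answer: -2205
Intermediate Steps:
o(V, U) = 1 + V
g = -21 (g = (1 + 6)*(-3) = 7*(-3) = -21)
m(-7, -15)*g = -7*(-15)*(-21) = 105*(-21) = -2205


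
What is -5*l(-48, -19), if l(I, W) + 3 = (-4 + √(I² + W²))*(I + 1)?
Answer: -925 + 235*√2665 ≈ 11207.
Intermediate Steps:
l(I, W) = -3 + (1 + I)*(-4 + √(I² + W²)) (l(I, W) = -3 + (-4 + √(I² + W²))*(I + 1) = -3 + (-4 + √(I² + W²))*(1 + I) = -3 + (1 + I)*(-4 + √(I² + W²)))
-5*l(-48, -19) = -5*(-7 + √((-48)² + (-19)²) - 4*(-48) - 48*√((-48)² + (-19)²)) = -5*(-7 + √(2304 + 361) + 192 - 48*√(2304 + 361)) = -5*(-7 + √2665 + 192 - 48*√2665) = -5*(185 - 47*√2665) = -925 + 235*√2665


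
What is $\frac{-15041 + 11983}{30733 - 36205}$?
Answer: $\frac{1529}{2736} \approx 0.55884$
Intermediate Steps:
$\frac{-15041 + 11983}{30733 - 36205} = - \frac{3058}{-5472} = \left(-3058\right) \left(- \frac{1}{5472}\right) = \frac{1529}{2736}$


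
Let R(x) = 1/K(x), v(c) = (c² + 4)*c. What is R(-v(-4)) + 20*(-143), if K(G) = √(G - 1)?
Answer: -2860 + √79/79 ≈ -2859.9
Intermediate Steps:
v(c) = c*(4 + c²) (v(c) = (4 + c²)*c = c*(4 + c²))
K(G) = √(-1 + G)
R(x) = (-1 + x)^(-½) (R(x) = 1/(√(-1 + x)) = (-1 + x)^(-½))
R(-v(-4)) + 20*(-143) = (-1 - (-4)*(4 + (-4)²))^(-½) + 20*(-143) = (-1 - (-4)*(4 + 16))^(-½) - 2860 = (-1 - (-4)*20)^(-½) - 2860 = (-1 - 1*(-80))^(-½) - 2860 = (-1 + 80)^(-½) - 2860 = 79^(-½) - 2860 = √79/79 - 2860 = -2860 + √79/79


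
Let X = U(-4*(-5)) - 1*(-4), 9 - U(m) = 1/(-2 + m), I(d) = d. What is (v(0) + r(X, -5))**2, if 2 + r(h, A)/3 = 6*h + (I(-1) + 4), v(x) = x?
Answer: 55696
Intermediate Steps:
U(m) = 9 - 1/(-2 + m)
X = 233/18 (X = (-19 + 9*(-4*(-5)))/(-2 - 4*(-5)) - 1*(-4) = (-19 + 9*20)/(-2 + 20) + 4 = (-19 + 180)/18 + 4 = (1/18)*161 + 4 = 161/18 + 4 = 233/18 ≈ 12.944)
r(h, A) = 3 + 18*h (r(h, A) = -6 + 3*(6*h + (-1 + 4)) = -6 + 3*(6*h + 3) = -6 + 3*(3 + 6*h) = -6 + (9 + 18*h) = 3 + 18*h)
(v(0) + r(X, -5))**2 = (0 + (3 + 18*(233/18)))**2 = (0 + (3 + 233))**2 = (0 + 236)**2 = 236**2 = 55696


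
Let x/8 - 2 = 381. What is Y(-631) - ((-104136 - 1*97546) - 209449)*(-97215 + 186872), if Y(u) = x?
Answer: 36860775131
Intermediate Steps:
x = 3064 (x = 16 + 8*381 = 16 + 3048 = 3064)
Y(u) = 3064
Y(-631) - ((-104136 - 1*97546) - 209449)*(-97215 + 186872) = 3064 - ((-104136 - 1*97546) - 209449)*(-97215 + 186872) = 3064 - ((-104136 - 97546) - 209449)*89657 = 3064 - (-201682 - 209449)*89657 = 3064 - (-411131)*89657 = 3064 - 1*(-36860772067) = 3064 + 36860772067 = 36860775131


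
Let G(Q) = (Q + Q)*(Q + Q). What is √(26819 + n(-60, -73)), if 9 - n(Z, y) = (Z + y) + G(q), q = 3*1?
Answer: 5*√1077 ≈ 164.09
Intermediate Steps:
q = 3
G(Q) = 4*Q² (G(Q) = (2*Q)*(2*Q) = 4*Q²)
n(Z, y) = -27 - Z - y (n(Z, y) = 9 - ((Z + y) + 4*3²) = 9 - ((Z + y) + 4*9) = 9 - ((Z + y) + 36) = 9 - (36 + Z + y) = 9 + (-36 - Z - y) = -27 - Z - y)
√(26819 + n(-60, -73)) = √(26819 + (-27 - 1*(-60) - 1*(-73))) = √(26819 + (-27 + 60 + 73)) = √(26819 + 106) = √26925 = 5*√1077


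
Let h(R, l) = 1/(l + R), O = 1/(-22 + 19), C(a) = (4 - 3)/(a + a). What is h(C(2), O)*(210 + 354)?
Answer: -6768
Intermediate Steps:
C(a) = 1/(2*a)
O = -1/3 (O = 1/(-3) = -1/3 ≈ -0.33333)
h(R, l) = 1/(R + l)
h(C(2), O)*(210 + 354) = (210 + 354)/((1/2)/2 - 1/3) = 564/((1/2)*(1/2) - 1/3) = 564/(1/4 - 1/3) = 564/(-1/12) = -12*564 = -6768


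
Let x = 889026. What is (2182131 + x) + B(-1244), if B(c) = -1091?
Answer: 3070066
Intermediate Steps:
(2182131 + x) + B(-1244) = (2182131 + 889026) - 1091 = 3071157 - 1091 = 3070066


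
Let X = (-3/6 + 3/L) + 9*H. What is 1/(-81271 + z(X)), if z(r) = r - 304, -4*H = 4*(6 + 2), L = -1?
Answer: -2/163301 ≈ -1.2247e-5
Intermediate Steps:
H = -8 (H = -(6 + 2) = -8 ≈ -8.0000)
X = -151/2 (X = (-3/6 + 3/(-1)) + 9*(-8) = (-3*1/6 + 3*(-1)) - 72 = (-1/2 - 3) - 72 = -7/2 - 72 = -151/2 ≈ -75.500)
z(r) = -304 + r
1/(-81271 + z(X)) = 1/(-81271 + (-304 - 151/2)) = 1/(-81271 - 759/2) = 1/(-163301/2) = -2/163301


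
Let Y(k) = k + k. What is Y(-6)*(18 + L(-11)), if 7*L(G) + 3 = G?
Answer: -192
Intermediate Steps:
L(G) = -3/7 + G/7
Y(k) = 2*k
Y(-6)*(18 + L(-11)) = (2*(-6))*(18 + (-3/7 + (⅐)*(-11))) = -12*(18 + (-3/7 - 11/7)) = -12*(18 - 2) = -12*16 = -192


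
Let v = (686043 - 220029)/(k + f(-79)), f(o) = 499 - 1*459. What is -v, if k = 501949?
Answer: -466014/501989 ≈ -0.92834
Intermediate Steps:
f(o) = 40 (f(o) = 499 - 459 = 40)
v = 466014/501989 (v = (686043 - 220029)/(501949 + 40) = 466014/501989 ≈ 0.92834)
-v = -1*466014/501989 = -466014/501989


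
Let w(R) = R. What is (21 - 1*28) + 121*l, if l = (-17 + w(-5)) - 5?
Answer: -3274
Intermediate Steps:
l = -27 (l = (-17 - 5) - 5 = -22 - 5 = -27)
(21 - 1*28) + 121*l = (21 - 1*28) + 121*(-27) = (21 - 28) - 3267 = -7 - 3267 = -3274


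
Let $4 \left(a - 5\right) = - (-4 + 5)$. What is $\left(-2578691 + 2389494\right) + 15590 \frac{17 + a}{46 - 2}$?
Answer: $- \frac{15971171}{88} \approx -1.8149 \cdot 10^{5}$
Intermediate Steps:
$a = \frac{19}{4}$ ($a = 5 + \frac{\left(-1\right) \left(-4 + 5\right)}{4} = 5 + \frac{\left(-1\right) 1}{4} = 5 + \frac{1}{4} \left(-1\right) = 5 - \frac{1}{4} = \frac{19}{4} \approx 4.75$)
$\left(-2578691 + 2389494\right) + 15590 \frac{17 + a}{46 - 2} = \left(-2578691 + 2389494\right) + 15590 \frac{17 + \frac{19}{4}}{46 - 2} = -189197 + 15590 \frac{87}{4 \cdot 44} = -189197 + 15590 \cdot \frac{87}{4} \cdot \frac{1}{44} = -189197 + 15590 \cdot \frac{87}{176} = -189197 + \frac{678165}{88} = - \frac{15971171}{88}$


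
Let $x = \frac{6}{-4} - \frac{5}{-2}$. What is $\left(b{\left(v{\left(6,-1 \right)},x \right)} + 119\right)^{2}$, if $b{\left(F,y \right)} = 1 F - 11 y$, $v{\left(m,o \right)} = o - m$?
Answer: $10201$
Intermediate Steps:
$x = 1$ ($x = 6 \left(- \frac{1}{4}\right) - - \frac{5}{2} = - \frac{3}{2} + \frac{5}{2} = 1$)
$b{\left(F,y \right)} = F - 11 y$
$\left(b{\left(v{\left(6,-1 \right)},x \right)} + 119\right)^{2} = \left(\left(\left(-1 - 6\right) - 11\right) + 119\right)^{2} = \left(\left(-7 - 11\right) + 119\right)^{2} = \left(-18 + 119\right)^{2} = 101^{2} = 10201$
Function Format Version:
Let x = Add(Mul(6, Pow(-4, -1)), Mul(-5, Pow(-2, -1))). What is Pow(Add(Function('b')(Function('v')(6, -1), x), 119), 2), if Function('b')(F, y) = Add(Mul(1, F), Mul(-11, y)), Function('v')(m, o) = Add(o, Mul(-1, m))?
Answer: 10201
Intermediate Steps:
x = 1 (x = Add(Mul(6, Rational(-1, 4)), Mul(-5, Rational(-1, 2))) = Add(Rational(-3, 2), Rational(5, 2)) = 1)
Function('b')(F, y) = Add(F, Mul(-11, y))
Pow(Add(Function('b')(Function('v')(6, -1), x), 119), 2) = Pow(Add(Add(Add(-1, Mul(-1, 6)), Mul(-11, 1)), 119), 2) = Pow(Add(Add(Add(-1, -6), -11), 119), 2) = Pow(Add(Add(-7, -11), 119), 2) = Pow(Add(-18, 119), 2) = Pow(101, 2) = 10201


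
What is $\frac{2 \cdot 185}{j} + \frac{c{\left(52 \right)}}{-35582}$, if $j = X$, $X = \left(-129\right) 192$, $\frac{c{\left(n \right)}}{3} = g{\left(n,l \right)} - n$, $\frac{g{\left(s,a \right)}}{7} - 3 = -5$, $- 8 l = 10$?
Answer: $- \frac{2065319}{220323744} \approx -0.009374$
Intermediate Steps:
$l = - \frac{5}{4}$ ($l = \left(- \frac{1}{8}\right) 10 = - \frac{5}{4} \approx -1.25$)
$g{\left(s,a \right)} = -14$ ($g{\left(s,a \right)} = 21 + 7 \left(-5\right) = 21 - 35 = -14$)
$c{\left(n \right)} = -42 - 3 n$ ($c{\left(n \right)} = 3 \left(-14 - n\right) = -42 - 3 n$)
$X = -24768$
$j = -24768$
$\frac{2 \cdot 185}{j} + \frac{c{\left(52 \right)}}{-35582} = \frac{2 \cdot 185}{-24768} + \frac{-42 - 156}{-35582} = 370 \left(- \frac{1}{24768}\right) + \left(-42 - 156\right) \left(- \frac{1}{35582}\right) = - \frac{185}{12384} - - \frac{99}{17791} = - \frac{185}{12384} + \frac{99}{17791} = - \frac{2065319}{220323744}$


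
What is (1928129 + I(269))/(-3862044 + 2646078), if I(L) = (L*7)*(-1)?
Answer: -321041/202661 ≈ -1.5841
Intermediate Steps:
I(L) = -7*L (I(L) = (7*L)*(-1) = -7*L)
(1928129 + I(269))/(-3862044 + 2646078) = (1928129 - 7*269)/(-3862044 + 2646078) = (1928129 - 1883)/(-1215966) = 1926246*(-1/1215966) = -321041/202661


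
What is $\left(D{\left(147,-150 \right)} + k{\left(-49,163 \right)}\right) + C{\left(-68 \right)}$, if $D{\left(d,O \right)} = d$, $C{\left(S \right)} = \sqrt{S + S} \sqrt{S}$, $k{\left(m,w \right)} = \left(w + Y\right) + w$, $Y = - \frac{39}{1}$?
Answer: $434 - 68 \sqrt{2} \approx 337.83$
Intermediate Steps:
$Y = -39$ ($Y = \left(-39\right) 1 = -39$)
$k{\left(m,w \right)} = -39 + 2 w$ ($k{\left(m,w \right)} = \left(w - 39\right) + w = \left(-39 + w\right) + w = -39 + 2 w$)
$C{\left(S \right)} = S \sqrt{2}$ ($C{\left(S \right)} = \sqrt{2 S} \sqrt{S} = \sqrt{2} \sqrt{S} \sqrt{S} = S \sqrt{2}$)
$\left(D{\left(147,-150 \right)} + k{\left(-49,163 \right)}\right) + C{\left(-68 \right)} = \left(147 + \left(-39 + 2 \cdot 163\right)\right) - 68 \sqrt{2} = \left(147 + \left(-39 + 326\right)\right) - 68 \sqrt{2} = \left(147 + 287\right) - 68 \sqrt{2} = 434 - 68 \sqrt{2}$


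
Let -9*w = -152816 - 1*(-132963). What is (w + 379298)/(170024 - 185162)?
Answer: -3433535/136242 ≈ -25.202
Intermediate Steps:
w = 19853/9 (w = -(-152816 - 1*(-132963))/9 = -(-152816 + 132963)/9 = -⅑*(-19853) = 19853/9 ≈ 2205.9)
(w + 379298)/(170024 - 185162) = (19853/9 + 379298)/(170024 - 185162) = (3433535/9)/(-15138) = (3433535/9)*(-1/15138) = -3433535/136242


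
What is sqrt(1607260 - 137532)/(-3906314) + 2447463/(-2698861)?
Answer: -2447463/2698861 - 2*sqrt(91858)/1953157 ≈ -0.90716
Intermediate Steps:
sqrt(1607260 - 137532)/(-3906314) + 2447463/(-2698861) = sqrt(1469728)*(-1/3906314) + 2447463*(-1/2698861) = (4*sqrt(91858))*(-1/3906314) - 2447463/2698861 = -2*sqrt(91858)/1953157 - 2447463/2698861 = -2447463/2698861 - 2*sqrt(91858)/1953157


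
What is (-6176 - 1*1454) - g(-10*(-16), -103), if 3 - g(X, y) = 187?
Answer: -7446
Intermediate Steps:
g(X, y) = -184 (g(X, y) = 3 - 1*187 = 3 - 187 = -184)
(-6176 - 1*1454) - g(-10*(-16), -103) = (-6176 - 1*1454) - 1*(-184) = (-6176 - 1454) + 184 = -7630 + 184 = -7446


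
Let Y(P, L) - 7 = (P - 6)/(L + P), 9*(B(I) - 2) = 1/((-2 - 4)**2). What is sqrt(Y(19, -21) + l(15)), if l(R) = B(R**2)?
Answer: sqrt(811)/18 ≈ 1.5821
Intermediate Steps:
B(I) = 649/324 (B(I) = 2 + 1/(9*((-2 - 4)**2)) = 2 + 1/(9*((-6)**2)) = 2 + (1/9)/36 = 2 + (1/9)*(1/36) = 2 + 1/324 = 649/324)
l(R) = 649/324
Y(P, L) = 7 + (-6 + P)/(L + P) (Y(P, L) = 7 + (P - 6)/(L + P) = 7 + (-6 + P)/(L + P))
sqrt(Y(19, -21) + l(15)) = sqrt((-6 + 7*(-21) + 8*19)/(-21 + 19) + 649/324) = sqrt((-6 - 147 + 152)/(-2) + 649/324) = sqrt(-1/2*(-1) + 649/324) = sqrt(1/2 + 649/324) = sqrt(811/324) = sqrt(811)/18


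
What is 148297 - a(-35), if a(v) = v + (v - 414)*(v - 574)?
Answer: -125109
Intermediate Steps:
a(v) = v + (-574 + v)*(-414 + v) (a(v) = v + (-414 + v)*(-574 + v) = v + (-574 + v)*(-414 + v))
148297 - a(-35) = 148297 - (237636 + (-35)² - 987*(-35)) = 148297 - (237636 + 1225 + 34545) = 148297 - 1*273406 = 148297 - 273406 = -125109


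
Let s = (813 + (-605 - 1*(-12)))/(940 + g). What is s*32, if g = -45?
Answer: 1408/179 ≈ 7.8659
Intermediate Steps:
s = 44/179 (s = (813 + (-605 - 1*(-12)))/(940 - 45) = (813 + (-605 + 12))/895 = (813 - 593)*(1/895) = 220*(1/895) = 44/179 ≈ 0.24581)
s*32 = (44/179)*32 = 1408/179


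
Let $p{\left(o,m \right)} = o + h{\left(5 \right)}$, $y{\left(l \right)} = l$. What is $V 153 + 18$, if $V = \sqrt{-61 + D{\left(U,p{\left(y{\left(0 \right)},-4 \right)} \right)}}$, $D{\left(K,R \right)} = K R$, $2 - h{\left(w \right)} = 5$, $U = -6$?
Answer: $18 + 153 i \sqrt{43} \approx 18.0 + 1003.3 i$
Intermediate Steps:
$h{\left(w \right)} = -3$ ($h{\left(w \right)} = 2 - 5 = -3$)
$p{\left(o,m \right)} = -3 + o$ ($p{\left(o,m \right)} = o - 3 = -3 + o$)
$V = i \sqrt{43}$ ($V = \sqrt{-61 - 6 \left(-3 + 0\right)} = \sqrt{-61 - -18} = \sqrt{-61 + 18} = \sqrt{-43} = i \sqrt{43} \approx 6.5574 i$)
$V 153 + 18 = i \sqrt{43} \cdot 153 + 18 = 153 i \sqrt{43} + 18 = 18 + 153 i \sqrt{43}$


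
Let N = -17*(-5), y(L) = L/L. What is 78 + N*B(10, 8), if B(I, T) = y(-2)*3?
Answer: 333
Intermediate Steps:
y(L) = 1
B(I, T) = 3 (B(I, T) = 1*3 = 3)
N = 85
78 + N*B(10, 8) = 78 + 85*3 = 78 + 255 = 333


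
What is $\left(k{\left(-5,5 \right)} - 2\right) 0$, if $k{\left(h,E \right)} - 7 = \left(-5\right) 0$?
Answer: $0$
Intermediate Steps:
$k{\left(h,E \right)} = 7$ ($k{\left(h,E \right)} = 7 - 0 = 7 + 0 = 7$)
$\left(k{\left(-5,5 \right)} - 2\right) 0 = \left(7 - 2\right) 0 = 5 \cdot 0 = 0$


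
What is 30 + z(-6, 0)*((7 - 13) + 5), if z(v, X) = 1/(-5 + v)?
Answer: 331/11 ≈ 30.091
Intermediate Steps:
30 + z(-6, 0)*((7 - 13) + 5) = 30 + ((7 - 13) + 5)/(-5 - 6) = 30 + (-6 + 5)/(-11) = 30 - 1/11*(-1) = 30 + 1/11 = 331/11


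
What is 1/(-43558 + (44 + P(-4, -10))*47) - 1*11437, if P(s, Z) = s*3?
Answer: -480971599/42054 ≈ -11437.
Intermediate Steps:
P(s, Z) = 3*s
1/(-43558 + (44 + P(-4, -10))*47) - 1*11437 = 1/(-43558 + (44 + 3*(-4))*47) - 1*11437 = 1/(-43558 + (44 - 12)*47) - 11437 = 1/(-43558 + 32*47) - 11437 = 1/(-43558 + 1504) - 11437 = 1/(-42054) - 11437 = -1/42054 - 11437 = -480971599/42054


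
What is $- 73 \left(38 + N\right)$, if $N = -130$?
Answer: $6716$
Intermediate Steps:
$- 73 \left(38 + N\right) = - 73 \left(38 - 130\right) = \left(-73\right) \left(-92\right) = 6716$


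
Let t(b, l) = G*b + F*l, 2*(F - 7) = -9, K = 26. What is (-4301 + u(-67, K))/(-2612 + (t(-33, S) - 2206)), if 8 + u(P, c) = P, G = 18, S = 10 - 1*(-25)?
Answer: 8752/10649 ≈ 0.82186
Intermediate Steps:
S = 35 (S = 10 + 25 = 35)
F = 5/2 (F = 7 + (½)*(-9) = 7 - 9/2 = 5/2 ≈ 2.5000)
u(P, c) = -8 + P
t(b, l) = 18*b + 5*l/2
(-4301 + u(-67, K))/(-2612 + (t(-33, S) - 2206)) = (-4301 + (-8 - 67))/(-2612 + ((18*(-33) + (5/2)*35) - 2206)) = (-4301 - 75)/(-2612 + ((-594 + 175/2) - 2206)) = -4376/(-2612 + (-1013/2 - 2206)) = -4376/(-2612 - 5425/2) = -4376/(-10649/2) = -4376*(-2/10649) = 8752/10649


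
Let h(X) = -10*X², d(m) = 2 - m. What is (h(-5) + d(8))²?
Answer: 65536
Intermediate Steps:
(h(-5) + d(8))² = (-10*(-5)² + (2 - 1*8))² = (-10*25 + (2 - 8))² = (-250 - 6)² = (-256)² = 65536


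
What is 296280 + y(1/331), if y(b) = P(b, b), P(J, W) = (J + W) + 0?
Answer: 98068682/331 ≈ 2.9628e+5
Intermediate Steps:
P(J, W) = J + W
y(b) = 2*b (y(b) = b + b = 2*b)
296280 + y(1/331) = 296280 + 2/331 = 98068682/331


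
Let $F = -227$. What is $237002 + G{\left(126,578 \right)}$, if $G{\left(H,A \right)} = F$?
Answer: $236775$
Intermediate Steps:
$G{\left(H,A \right)} = -227$
$237002 + G{\left(126,578 \right)} = 237002 - 227 = 236775$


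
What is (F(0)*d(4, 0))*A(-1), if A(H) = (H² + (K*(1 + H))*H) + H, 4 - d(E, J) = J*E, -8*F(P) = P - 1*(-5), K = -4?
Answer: 0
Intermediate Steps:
F(P) = -5/8 - P/8 (F(P) = -(P - 1*(-5))/8 = -(P + 5)/8 = -(5 + P)/8 = -5/8 - P/8)
d(E, J) = 4 - E*J (d(E, J) = 4 - J*E = 4 - E*J)
A(H) = H + H² + H*(-4 - 4*H) (A(H) = (H² + (-4*(1 + H))*H) + H = (H² + (-4 - 4*H)*H) + H = (H² + H*(-4 - 4*H)) + H = H + H² + H*(-4 - 4*H))
(F(0)*d(4, 0))*A(-1) = ((-5/8 - ⅛*0)*(4 - 1*4*0))*(3*(-1)*(-1 - 1*(-1))) = ((-5/8 + 0)*(4 + 0))*(3*(-1)*(-1 + 1)) = (-5/8*4)*(3*(-1)*0) = -5/2*0 = 0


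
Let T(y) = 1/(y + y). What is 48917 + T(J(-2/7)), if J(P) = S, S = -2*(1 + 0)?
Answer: 195667/4 ≈ 48917.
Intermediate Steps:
S = -2 (S = -2*1 = -2)
J(P) = -2
T(y) = 1/(2*y)
48917 + T(J(-2/7)) = 48917 + (½)/(-2) = 48917 + (½)*(-½) = 48917 - ¼ = 195667/4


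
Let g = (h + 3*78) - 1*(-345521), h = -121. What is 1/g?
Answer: 1/345634 ≈ 2.8932e-6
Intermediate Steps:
g = 345634 (g = (-121 + 3*78) - 1*(-345521) = (-121 + 234) + 345521 = 113 + 345521 = 345634)
1/g = 1/345634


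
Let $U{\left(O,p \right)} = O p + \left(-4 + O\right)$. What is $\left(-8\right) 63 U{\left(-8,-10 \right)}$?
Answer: $-34272$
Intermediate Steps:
$U{\left(O,p \right)} = -4 + O + O p$
$\left(-8\right) 63 U{\left(-8,-10 \right)} = \left(-8\right) 63 \left(-4 - 8 - -80\right) = - 504 \left(-4 - 8 + 80\right) = \left(-504\right) 68 = -34272$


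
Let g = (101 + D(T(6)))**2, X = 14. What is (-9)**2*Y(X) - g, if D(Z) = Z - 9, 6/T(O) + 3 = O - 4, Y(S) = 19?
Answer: -5857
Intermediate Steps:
T(O) = 6/(-7 + O) (T(O) = 6/(-3 + (O - 4)) = 6/(-3 + (-4 + O)) = 6/(-7 + O))
D(Z) = -9 + Z
g = 7396 (g = (101 + (-9 + 6/(-7 + 6)))**2 = (101 + (-9 + 6/(-1)))**2 = (101 + (-9 + 6*(-1)))**2 = (101 + (-9 - 6))**2 = (101 - 15)**2 = 86**2 = 7396)
(-9)**2*Y(X) - g = (-9)**2*19 - 1*7396 = 81*19 - 7396 = 1539 - 7396 = -5857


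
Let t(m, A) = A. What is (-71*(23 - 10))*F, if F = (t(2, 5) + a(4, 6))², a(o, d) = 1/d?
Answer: -887003/36 ≈ -24639.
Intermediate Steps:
F = 961/36 (F = (5 + 1/6)² = (5 + ⅙)² = (31/6)² = 961/36 ≈ 26.694)
(-71*(23 - 10))*F = -71*(23 - 10)*(961/36) = -71*13*(961/36) = -923*961/36 = -887003/36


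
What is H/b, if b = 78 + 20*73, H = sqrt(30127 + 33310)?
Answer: sqrt(63437)/1538 ≈ 0.16376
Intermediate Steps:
H = sqrt(63437) ≈ 251.87
b = 1538 (b = 78 + 1460 = 1538)
H/b = sqrt(63437)/1538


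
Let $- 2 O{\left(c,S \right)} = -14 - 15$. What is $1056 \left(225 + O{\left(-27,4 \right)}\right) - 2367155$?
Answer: $-2114243$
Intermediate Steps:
$O{\left(c,S \right)} = \frac{29}{2}$ ($O{\left(c,S \right)} = - \frac{-14 - 15}{2} = \left(- \frac{1}{2}\right) \left(-29\right) = \frac{29}{2}$)
$1056 \left(225 + O{\left(-27,4 \right)}\right) - 2367155 = 1056 \left(225 + \frac{29}{2}\right) - 2367155 = 1056 \cdot \frac{479}{2} - 2367155 = 252912 - 2367155 = -2114243$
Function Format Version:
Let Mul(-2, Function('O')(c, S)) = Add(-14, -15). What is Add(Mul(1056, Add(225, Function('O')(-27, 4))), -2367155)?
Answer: -2114243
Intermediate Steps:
Function('O')(c, S) = Rational(29, 2) (Function('O')(c, S) = Mul(Rational(-1, 2), Add(-14, -15)) = Mul(Rational(-1, 2), -29) = Rational(29, 2))
Add(Mul(1056, Add(225, Function('O')(-27, 4))), -2367155) = Add(Mul(1056, Add(225, Rational(29, 2))), -2367155) = Add(Mul(1056, Rational(479, 2)), -2367155) = Add(252912, -2367155) = -2114243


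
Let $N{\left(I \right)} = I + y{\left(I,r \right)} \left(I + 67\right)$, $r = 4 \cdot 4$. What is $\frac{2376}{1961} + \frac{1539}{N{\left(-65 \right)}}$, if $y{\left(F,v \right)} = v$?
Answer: $- \frac{979857}{21571} \approx -45.425$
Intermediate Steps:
$r = 16$
$N{\left(I \right)} = 1072 + 17 I$ ($N{\left(I \right)} = I + 16 \left(I + 67\right) = I + 16 \left(67 + I\right) = I + \left(1072 + 16 I\right) = 1072 + 17 I$)
$\frac{2376}{1961} + \frac{1539}{N{\left(-65 \right)}} = \frac{2376}{1961} + \frac{1539}{1072 + 17 \left(-65\right)} = 2376 \cdot \frac{1}{1961} + \frac{1539}{1072 - 1105} = \frac{2376}{1961} + \frac{1539}{-33} = \frac{2376}{1961} + 1539 \left(- \frac{1}{33}\right) = \frac{2376}{1961} - \frac{513}{11} = - \frac{979857}{21571}$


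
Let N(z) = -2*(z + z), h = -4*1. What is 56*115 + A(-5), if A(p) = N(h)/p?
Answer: 32184/5 ≈ 6436.8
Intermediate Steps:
h = -4
N(z) = -4*z
A(p) = 16/p (A(p) = (-4*(-4))/p = 16/p)
56*115 + A(-5) = 56*115 + 16/(-5) = 6440 + 16*(-⅕) = 6440 - 16/5 = 32184/5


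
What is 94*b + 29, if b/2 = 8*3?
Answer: 4541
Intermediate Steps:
b = 48 (b = 2*(8*3) = 2*24 = 48)
94*b + 29 = 94*48 + 29 = 4512 + 29 = 4541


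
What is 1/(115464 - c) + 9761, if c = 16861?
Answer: 962463884/98603 ≈ 9761.0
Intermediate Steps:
1/(115464 - c) + 9761 = 1/(115464 - 1*16861) + 9761 = 1/(115464 - 16861) + 9761 = 1/98603 + 9761 = 962463884/98603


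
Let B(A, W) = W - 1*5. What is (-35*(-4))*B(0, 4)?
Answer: -140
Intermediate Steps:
B(A, W) = -5 + W (B(A, W) = W - 5 = -5 + W)
(-35*(-4))*B(0, 4) = (-35*(-4))*(-5 + 4) = 140*(-1) = -140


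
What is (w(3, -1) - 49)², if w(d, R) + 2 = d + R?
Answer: 2401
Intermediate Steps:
w(d, R) = -2 + R + d (w(d, R) = -2 + (d + R) = -2 + (R + d) = -2 + R + d)
(w(3, -1) - 49)² = ((-2 - 1 + 3) - 49)² = (0 - 49)² = (-49)² = 2401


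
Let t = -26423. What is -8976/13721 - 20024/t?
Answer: 37576456/362549983 ≈ 0.10364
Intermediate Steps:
-8976/13721 - 20024/t = -8976/13721 - 20024/(-26423) = -8976*1/13721 - 20024*(-1/26423) = -8976/13721 + 20024/26423 = 37576456/362549983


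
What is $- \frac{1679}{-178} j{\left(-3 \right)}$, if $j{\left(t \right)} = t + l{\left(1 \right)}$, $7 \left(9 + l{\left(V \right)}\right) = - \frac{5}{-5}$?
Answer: $- \frac{139357}{1246} \approx -111.84$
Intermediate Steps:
$l{\left(V \right)} = - \frac{62}{7}$ ($l{\left(V \right)} = -9 + \frac{\left(-5\right) \frac{1}{-5}}{7} = -9 + \frac{\left(-5\right) \left(- \frac{1}{5}\right)}{7} = -9 + \frac{1}{7} \cdot 1 = -9 + \frac{1}{7} = - \frac{62}{7}$)
$j{\left(t \right)} = - \frac{62}{7} + t$ ($j{\left(t \right)} = t - \frac{62}{7} = - \frac{62}{7} + t$)
$- \frac{1679}{-178} j{\left(-3 \right)} = - \frac{1679}{-178} \left(- \frac{62}{7} - 3\right) = \left(-1679\right) \left(- \frac{1}{178}\right) \left(- \frac{83}{7}\right) = \frac{1679}{178} \left(- \frac{83}{7}\right) = - \frac{139357}{1246}$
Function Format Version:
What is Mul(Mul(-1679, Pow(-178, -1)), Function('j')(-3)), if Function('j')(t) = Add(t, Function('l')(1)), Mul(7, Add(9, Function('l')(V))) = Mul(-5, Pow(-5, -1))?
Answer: Rational(-139357, 1246) ≈ -111.84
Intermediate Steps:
Function('l')(V) = Rational(-62, 7) (Function('l')(V) = Add(-9, Mul(Rational(1, 7), Mul(-5, Pow(-5, -1)))) = Add(-9, Mul(Rational(1, 7), Mul(-5, Rational(-1, 5)))) = Add(-9, Mul(Rational(1, 7), 1)) = Add(-9, Rational(1, 7)) = Rational(-62, 7))
Function('j')(t) = Add(Rational(-62, 7), t) (Function('j')(t) = Add(t, Rational(-62, 7)) = Add(Rational(-62, 7), t))
Mul(Mul(-1679, Pow(-178, -1)), Function('j')(-3)) = Mul(Mul(-1679, Pow(-178, -1)), Add(Rational(-62, 7), -3)) = Mul(Mul(-1679, Rational(-1, 178)), Rational(-83, 7)) = Mul(Rational(1679, 178), Rational(-83, 7)) = Rational(-139357, 1246)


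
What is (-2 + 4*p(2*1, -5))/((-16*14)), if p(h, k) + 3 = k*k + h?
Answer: -47/112 ≈ -0.41964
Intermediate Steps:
p(h, k) = -3 + h + k² (p(h, k) = -3 + (k*k + h) = -3 + (k² + h) = -3 + (h + k²) = -3 + h + k²)
(-2 + 4*p(2*1, -5))/((-16*14)) = (-2 + 4*(-3 + 2*1 + (-5)²))/((-16*14)) = (-2 + 4*(-3 + 2 + 25))/(-224) = (-2 + 4*24)*(-1/224) = (-2 + 96)*(-1/224) = 94*(-1/224) = -47/112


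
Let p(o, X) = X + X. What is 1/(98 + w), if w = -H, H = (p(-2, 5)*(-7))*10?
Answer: 1/798 ≈ 0.0012531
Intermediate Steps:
p(o, X) = 2*X
H = -700 (H = ((2*5)*(-7))*10 = (10*(-7))*10 = -70*10 = -700)
w = 700 (w = -1*(-700) = 700)
1/(98 + w) = 1/(98 + 700) = 1/798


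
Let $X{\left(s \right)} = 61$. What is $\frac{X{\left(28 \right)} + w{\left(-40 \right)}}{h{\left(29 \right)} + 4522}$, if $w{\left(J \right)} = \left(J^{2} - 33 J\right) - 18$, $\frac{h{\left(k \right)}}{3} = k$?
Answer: $\frac{2963}{4609} \approx 0.64287$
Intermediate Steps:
$h{\left(k \right)} = 3 k$
$w{\left(J \right)} = -18 + J^{2} - 33 J$
$\frac{X{\left(28 \right)} + w{\left(-40 \right)}}{h{\left(29 \right)} + 4522} = \frac{61 - \left(-1302 - 1600\right)}{3 \cdot 29 + 4522} = \frac{61 + \left(-18 + 1600 + 1320\right)}{87 + 4522} = \frac{61 + 2902}{4609} = 2963 \cdot \frac{1}{4609} = \frac{2963}{4609}$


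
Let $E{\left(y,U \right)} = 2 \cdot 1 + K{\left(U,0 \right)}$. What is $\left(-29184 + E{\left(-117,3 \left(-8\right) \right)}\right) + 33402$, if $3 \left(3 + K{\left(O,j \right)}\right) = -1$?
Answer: $\frac{12650}{3} \approx 4216.7$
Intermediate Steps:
$K{\left(O,j \right)} = - \frac{10}{3}$ ($K{\left(O,j \right)} = -3 + \frac{1}{3} \left(-1\right) = -3 - \frac{1}{3} = - \frac{10}{3}$)
$E{\left(y,U \right)} = - \frac{4}{3}$ ($E{\left(y,U \right)} = 2 \cdot 1 - \frac{10}{3} = 2 - \frac{10}{3} = - \frac{4}{3}$)
$\left(-29184 + E{\left(-117,3 \left(-8\right) \right)}\right) + 33402 = \left(-29184 - \frac{4}{3}\right) + 33402 = - \frac{87556}{3} + 33402 = \frac{12650}{3}$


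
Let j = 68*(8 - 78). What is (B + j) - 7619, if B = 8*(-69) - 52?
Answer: -12983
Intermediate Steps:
B = -604 (B = -552 - 52 = -604)
j = -4760 (j = 68*(-70) = -4760)
(B + j) - 7619 = (-604 - 4760) - 7619 = -5364 - 7619 = -12983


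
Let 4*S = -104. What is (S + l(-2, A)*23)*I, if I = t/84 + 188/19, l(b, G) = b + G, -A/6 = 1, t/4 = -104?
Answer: -19720/19 ≈ -1037.9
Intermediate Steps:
t = -416 (t = 4*(-104) = -416)
S = -26 (S = (¼)*(-104) = -26)
A = -6 (A = -6*1 = -6)
l(b, G) = G + b
I = 1972/399 (I = -416/84 + 188/19 = -416*1/84 + 188*(1/19) = -104/21 + 188/19 = 1972/399 ≈ 4.9424)
(S + l(-2, A)*23)*I = (-26 + (-6 - 2)*23)*(1972/399) = (-26 - 8*23)*(1972/399) = (-26 - 184)*(1972/399) = -210*1972/399 = -19720/19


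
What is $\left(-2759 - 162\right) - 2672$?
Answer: $-5593$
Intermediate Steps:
$\left(-2759 - 162\right) - 2672 = -2921 - 2672 = -5593$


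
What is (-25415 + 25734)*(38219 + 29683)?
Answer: 21660738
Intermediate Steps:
(-25415 + 25734)*(38219 + 29683) = 319*67902 = 21660738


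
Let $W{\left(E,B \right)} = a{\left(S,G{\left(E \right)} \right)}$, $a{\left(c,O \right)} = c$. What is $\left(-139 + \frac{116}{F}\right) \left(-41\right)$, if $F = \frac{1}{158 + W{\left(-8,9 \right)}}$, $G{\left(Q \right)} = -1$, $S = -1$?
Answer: $-740993$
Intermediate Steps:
$W{\left(E,B \right)} = -1$
$F = \frac{1}{157}$ ($F = \frac{1}{158 - 1} = \frac{1}{157} \approx 0.0063694$)
$\left(-139 + \frac{116}{F}\right) \left(-41\right) = \left(-139 + 116 \frac{1}{\frac{1}{157}}\right) \left(-41\right) = \left(-139 + 116 \cdot 157\right) \left(-41\right) = \left(-139 + 18212\right) \left(-41\right) = 18073 \left(-41\right) = -740993$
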